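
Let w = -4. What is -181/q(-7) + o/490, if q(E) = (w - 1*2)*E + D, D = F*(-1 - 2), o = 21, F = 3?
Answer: -12571/2310 ≈ -5.4420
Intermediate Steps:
D = -9 (D = 3*(-1 - 2) = 3*(-3) = -9)
q(E) = -9 - 6*E (q(E) = (-4 - 1*2)*E - 9 = (-4 - 2)*E - 9 = -6*E - 9 = -9 - 6*E)
-181/q(-7) + o/490 = -181/(-9 - 6*(-7)) + 21/490 = -181/(-9 + 42) + 21*(1/490) = -181/33 + 3/70 = -12571/2310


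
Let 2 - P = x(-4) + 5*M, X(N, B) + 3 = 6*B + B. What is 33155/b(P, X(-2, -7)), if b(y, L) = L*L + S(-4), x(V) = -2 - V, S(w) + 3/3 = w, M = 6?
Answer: 33155/2699 ≈ 12.284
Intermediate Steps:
S(w) = -1 + w
X(N, B) = -3 + 7*B (X(N, B) = -3 + (6*B + B) = -3 + 7*B)
P = -30 (P = 2 - ((-2 - 1*(-4)) + 5*6) = 2 - ((-2 + 4) + 30) = 2 - (2 + 30) = 2 - 1*32 = 2 - 32 = -30)
b(y, L) = -5 + L**2 (b(y, L) = L*L + (-1 - 4) = L**2 - 5 = -5 + L**2)
33155/b(P, X(-2, -7)) = 33155/(-5 + (-3 + 7*(-7))**2) = 33155/(-5 + (-3 - 49)**2) = 33155/(-5 + (-52)**2) = 33155/(-5 + 2704) = 33155/2699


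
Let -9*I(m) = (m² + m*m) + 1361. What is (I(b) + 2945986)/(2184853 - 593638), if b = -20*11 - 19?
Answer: 26398271/14320935 ≈ 1.8433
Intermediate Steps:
b = -239 (b = -220 - 19 = -239)
I(m) = -1361/9 - 2*m²/9 (I(m) = -((m² + m*m) + 1361)/9 = -((m² + m²) + 1361)/9 = -(2*m² + 1361)/9 = -(1361 + 2*m²)/9 = -1361/9 - 2*m²/9)
(I(b) + 2945986)/(2184853 - 593638) = ((-1361/9 - 2/9*(-239)²) + 2945986)/(2184853 - 593638) = ((-1361/9 - 2/9*57121) + 2945986)/1591215 = ((-1361/9 - 114242/9) + 2945986)*(1/1591215) = (-115603/9 + 2945986)*(1/1591215) = (26398271/9)*(1/1591215) = 26398271/14320935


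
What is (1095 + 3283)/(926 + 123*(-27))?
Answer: -4378/2395 ≈ -1.8280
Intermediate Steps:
(1095 + 3283)/(926 + 123*(-27)) = 4378/(926 - 3321) = 4378/(-2395) = 4378*(-1/2395) = -4378/2395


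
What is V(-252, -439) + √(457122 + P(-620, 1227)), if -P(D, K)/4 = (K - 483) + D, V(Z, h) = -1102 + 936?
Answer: -166 + √456626 ≈ 509.74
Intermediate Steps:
V(Z, h) = -166
P(D, K) = 1932 - 4*D - 4*K (P(D, K) = -4*((K - 483) + D) = -4*((-483 + K) + D) = -4*(-483 + D + K) = 1932 - 4*D - 4*K)
V(-252, -439) + √(457122 + P(-620, 1227)) = -166 + √(457122 + (1932 - 4*(-620) - 4*1227)) = -166 + √(457122 + (1932 + 2480 - 4908)) = -166 + √(457122 - 496) = -166 + √456626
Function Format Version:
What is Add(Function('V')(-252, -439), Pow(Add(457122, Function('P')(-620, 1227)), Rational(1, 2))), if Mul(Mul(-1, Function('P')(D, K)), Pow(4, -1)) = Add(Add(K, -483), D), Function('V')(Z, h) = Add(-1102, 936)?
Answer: Add(-166, Pow(456626, Rational(1, 2))) ≈ 509.74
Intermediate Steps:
Function('V')(Z, h) = -166
Function('P')(D, K) = Add(1932, Mul(-4, D), Mul(-4, K)) (Function('P')(D, K) = Mul(-4, Add(Add(K, -483), D)) = Mul(-4, Add(Add(-483, K), D)) = Mul(-4, Add(-483, D, K)) = Add(1932, Mul(-4, D), Mul(-4, K)))
Add(Function('V')(-252, -439), Pow(Add(457122, Function('P')(-620, 1227)), Rational(1, 2))) = Add(-166, Pow(Add(457122, Add(1932, Mul(-4, -620), Mul(-4, 1227))), Rational(1, 2))) = Add(-166, Pow(Add(457122, Add(1932, 2480, -4908)), Rational(1, 2))) = Add(-166, Pow(Add(457122, -496), Rational(1, 2))) = Add(-166, Pow(456626, Rational(1, 2)))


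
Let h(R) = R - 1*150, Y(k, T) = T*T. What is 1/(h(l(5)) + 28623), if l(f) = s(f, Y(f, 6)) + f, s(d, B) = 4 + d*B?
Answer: 1/28662 ≈ 3.4889e-5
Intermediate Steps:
Y(k, T) = T**2
s(d, B) = 4 + B*d
l(f) = 4 + 37*f (l(f) = (4 + 6**2*f) + f = (4 + 36*f) + f = 4 + 37*f)
h(R) = -150 + R (h(R) = R - 150 = -150 + R)
1/(h(l(5)) + 28623) = 1/((-150 + (4 + 37*5)) + 28623) = 1/((-150 + (4 + 185)) + 28623) = 1/((-150 + 189) + 28623) = 1/(39 + 28623) = 1/28662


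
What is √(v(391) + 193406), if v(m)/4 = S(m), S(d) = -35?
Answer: 9*√2386 ≈ 439.62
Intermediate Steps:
v(m) = -140 (v(m) = 4*(-35) = -140)
√(v(391) + 193406) = √(-140 + 193406) = √193266 = 9*√2386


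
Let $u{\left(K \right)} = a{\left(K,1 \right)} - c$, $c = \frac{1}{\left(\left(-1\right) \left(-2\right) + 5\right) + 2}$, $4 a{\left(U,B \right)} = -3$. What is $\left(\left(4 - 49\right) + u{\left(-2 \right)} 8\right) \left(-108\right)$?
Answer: $5604$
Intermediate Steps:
$a{\left(U,B \right)} = - \frac{3}{4}$ ($a{\left(U,B \right)} = \frac{1}{4} \left(-3\right) = - \frac{3}{4}$)
$c = \frac{1}{9}$ ($c = \frac{1}{\left(2 + 5\right) + 2} = \frac{1}{7 + 2} = \frac{1}{9} \approx 0.11111$)
$u{\left(K \right)} = - \frac{31}{36}$ ($u{\left(K \right)} = - \frac{3}{4} - \frac{1}{9} = - \frac{31}{36}$)
$\left(\left(4 - 49\right) + u{\left(-2 \right)} 8\right) \left(-108\right) = \left(\left(4 - 49\right) - \frac{62}{9}\right) \left(-108\right) = \left(-45 - \frac{62}{9}\right) \left(-108\right) = \left(- \frac{467}{9}\right) \left(-108\right) = 5604$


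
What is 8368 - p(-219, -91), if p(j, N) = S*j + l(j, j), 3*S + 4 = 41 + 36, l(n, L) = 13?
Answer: 13684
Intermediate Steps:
S = 73/3 (S = -4/3 + (41 + 36)/3 = -4/3 + (⅓)*77 = -4/3 + 77/3 = 73/3 ≈ 24.333)
p(j, N) = 13 + 73*j/3 (p(j, N) = 73*j/3 + 13 = 13 + 73*j/3)
8368 - p(-219, -91) = 8368 - (13 + (73/3)*(-219)) = 8368 - (13 - 5329) = 8368 - 1*(-5316) = 8368 + 5316 = 13684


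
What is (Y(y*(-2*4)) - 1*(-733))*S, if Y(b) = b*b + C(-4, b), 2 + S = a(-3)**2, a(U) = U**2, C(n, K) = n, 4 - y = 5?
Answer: 62647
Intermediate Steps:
y = -1 (y = 4 - 1*5 = 4 - 5 = -1)
S = 79 (S = -2 + ((-3)**2)**2 = -2 + 9**2 = -2 + 81 = 79)
Y(b) = -4 + b**2 (Y(b) = b*b - 4 = b**2 - 4 = -4 + b**2)
(Y(y*(-2*4)) - 1*(-733))*S = ((-4 + (-(-2)*4)**2) - 1*(-733))*79 = ((-4 + (-1*(-8))**2) + 733)*79 = ((-4 + 8**2) + 733)*79 = ((-4 + 64) + 733)*79 = (60 + 733)*79 = 793*79 = 62647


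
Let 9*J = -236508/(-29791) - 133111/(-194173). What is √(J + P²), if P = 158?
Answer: √7823440976258815800739/559800759 ≈ 158.00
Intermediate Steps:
J = 49888977685/52061470587 (J = (-236508/(-29791) - 133111/(-194173))/9 = (-236508*(-1/29791) - 133111*(-1/194173))/9 = (236508/29791 + 133111/194173)/9 = (⅑)*(49888977685/5784607843) = 49888977685/52061470587 ≈ 0.95827)
√(J + P²) = √(49888977685/52061470587 + 158²) = √(49888977685/52061470587 + 24964) = √(1299712440711553/52061470587) = √7823440976258815800739/559800759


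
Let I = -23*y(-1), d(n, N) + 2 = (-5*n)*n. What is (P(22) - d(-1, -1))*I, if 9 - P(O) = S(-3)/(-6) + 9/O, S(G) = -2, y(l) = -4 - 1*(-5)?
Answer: -23161/66 ≈ -350.92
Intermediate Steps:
y(l) = 1 (y(l) = -4 + 5 = 1)
P(O) = 26/3 - 9/O (P(O) = 9 - (-2/(-6) + 9/O) = 9 - (-2*(-⅙) + 9/O) = 9 - (⅓ + 9/O) = 9 + (-⅓ - 9/O) = 26/3 - 9/O)
d(n, N) = -2 - 5*n² (d(n, N) = -2 + (-5*n)*n = -2 - 5*n²)
I = -23 (I = -23*1 = -23)
(P(22) - d(-1, -1))*I = ((26/3 - 9/22) - (-2 - 5*(-1)²))*(-23) = ((26/3 - 9*1/22) - (-2 - 5*1))*(-23) = ((26/3 - 9/22) - (-2 - 5))*(-23) = (545/66 - 1*(-7))*(-23) = (545/66 + 7)*(-23) = (1007/66)*(-23) = -23161/66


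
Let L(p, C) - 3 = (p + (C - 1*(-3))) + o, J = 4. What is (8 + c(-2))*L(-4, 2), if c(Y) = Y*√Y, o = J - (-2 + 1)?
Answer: 72 - 18*I*√2 ≈ 72.0 - 25.456*I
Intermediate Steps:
o = 5 (o = 4 - (-2 + 1) = 4 - 1*(-1) = 4 + 1 = 5)
c(Y) = Y^(3/2)
L(p, C) = 11 + C + p (L(p, C) = 3 + ((p + (C - 1*(-3))) + 5) = 3 + ((p + (C + 3)) + 5) = 3 + ((p + (3 + C)) + 5) = 3 + ((3 + C + p) + 5) = 3 + (8 + C + p) = 11 + C + p)
(8 + c(-2))*L(-4, 2) = (8 + (-2)^(3/2))*(11 + 2 - 4) = (8 - 2*I*√2)*9 = 72 - 18*I*√2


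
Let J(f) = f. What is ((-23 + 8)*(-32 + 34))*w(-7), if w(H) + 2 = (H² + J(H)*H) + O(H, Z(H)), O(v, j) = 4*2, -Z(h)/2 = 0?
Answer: -3120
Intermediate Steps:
Z(h) = 0 (Z(h) = -2*0 = 0)
O(v, j) = 8
w(H) = 6 + 2*H² (w(H) = -2 + ((H² + H*H) + 8) = -2 + ((H² + H²) + 8) = -2 + (2*H² + 8) = -2 + (8 + 2*H²) = 6 + 2*H²)
((-23 + 8)*(-32 + 34))*w(-7) = ((-23 + 8)*(-32 + 34))*(6 + 2*(-7)²) = (-15*2)*(6 + 2*49) = -30*(6 + 98) = -30*104 = -3120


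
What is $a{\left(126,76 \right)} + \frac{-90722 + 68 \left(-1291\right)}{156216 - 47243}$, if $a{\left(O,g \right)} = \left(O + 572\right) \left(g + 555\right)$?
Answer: $\frac{47995671664}{108973} \approx 4.4044 \cdot 10^{5}$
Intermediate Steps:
$a{\left(O,g \right)} = \left(555 + g\right) \left(572 + O\right)$ ($a{\left(O,g \right)} = \left(572 + O\right) \left(555 + g\right) = \left(555 + g\right) \left(572 + O\right)$)
$a{\left(126,76 \right)} + \frac{-90722 + 68 \left(-1291\right)}{156216 - 47243} = \left(317460 + 555 \cdot 126 + 572 \cdot 76 + 126 \cdot 76\right) + \frac{-90722 + 68 \left(-1291\right)}{156216 - 47243} = \left(317460 + 69930 + 43472 + 9576\right) + \frac{-90722 - 87788}{108973} = 440438 - \frac{178510}{108973} = \frac{47995671664}{108973}$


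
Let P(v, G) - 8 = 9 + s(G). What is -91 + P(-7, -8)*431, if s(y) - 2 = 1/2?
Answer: 16627/2 ≈ 8313.5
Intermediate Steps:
s(y) = 5/2 (s(y) = 2 + 1/2 = 2 + 1*(½) = 2 + ½ = 5/2)
P(v, G) = 39/2 (P(v, G) = 8 + (9 + 5/2) = 8 + 23/2 = 39/2)
-91 + P(-7, -8)*431 = -91 + (39/2)*431 = -91 + 16809/2 = 16627/2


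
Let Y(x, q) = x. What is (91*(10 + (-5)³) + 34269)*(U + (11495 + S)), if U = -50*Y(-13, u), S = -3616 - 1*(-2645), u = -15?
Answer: 265985896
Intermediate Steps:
S = -971 (S = -3616 + 2645 = -971)
U = 650 (U = -50*(-13) = 650)
(91*(10 + (-5)³) + 34269)*(U + (11495 + S)) = (91*(10 + (-5)³) + 34269)*(650 + (11495 - 971)) = (91*(10 - 125) + 34269)*(650 + 10524) = (91*(-115) + 34269)*11174 = (-10465 + 34269)*11174 = 23804*11174 = 265985896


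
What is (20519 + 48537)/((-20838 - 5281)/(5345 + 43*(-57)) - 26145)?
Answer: -199848064/75689749 ≈ -2.6404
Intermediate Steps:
(20519 + 48537)/((-20838 - 5281)/(5345 + 43*(-57)) - 26145) = 69056/(-26119/(5345 - 2451) - 26145) = 69056/(-26119/2894 - 26145) = 69056/(-75689749/2894) = 69056*(-2894/75689749) = -199848064/75689749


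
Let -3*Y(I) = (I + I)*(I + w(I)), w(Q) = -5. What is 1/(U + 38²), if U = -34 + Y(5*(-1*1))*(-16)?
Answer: 3/5830 ≈ 0.00051458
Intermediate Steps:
Y(I) = -2*I*(-5 + I)/3 (Y(I) = -(I + I)*(I - 5)/3 = -2*I*(-5 + I)/3)
U = 1498/3 (U = -34 + (2*(5*(-1*1))*(5 - 5*(-1*1))/3)*(-16) = -34 + (2*(5*(-1))*(5 - 5*(-1))/3)*(-16) = -34 + ((⅔)*(-5)*(5 - 1*(-5)))*(-16) = -34 + ((⅔)*(-5)*(5 + 5))*(-16) = -34 + ((⅔)*(-5)*10)*(-16) = -34 - 100/3*(-16) = -34 + 1600/3 = 1498/3 ≈ 499.33)
1/(U + 38²) = 1/(1498/3 + 38²) = 1/(1498/3 + 1444) = 1/(5830/3) = 3/5830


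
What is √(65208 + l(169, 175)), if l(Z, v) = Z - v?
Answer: √65202 ≈ 255.35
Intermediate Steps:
√(65208 + l(169, 175)) = √(65208 + (169 - 1*175)) = √(65208 + (169 - 175)) = √(65208 - 6) = √65202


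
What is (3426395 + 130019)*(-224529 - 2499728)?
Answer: -9688585734398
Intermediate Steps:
(3426395 + 130019)*(-224529 - 2499728) = 3556414*(-2724257) = -9688585734398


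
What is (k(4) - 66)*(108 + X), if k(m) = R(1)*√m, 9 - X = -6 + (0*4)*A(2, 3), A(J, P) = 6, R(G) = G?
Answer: -7872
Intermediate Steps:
X = 15 (X = 9 - (-6 + (0*4)*6) = 9 - (-6 + 0*6) = 9 - (-6 + 0) = 9 - 1*(-6) = 9 + 6 = 15)
k(m) = √m (k(m) = 1*√m = √m)
(k(4) - 66)*(108 + X) = (√4 - 66)*(108 + 15) = (2 - 66)*123 = -64*123 = -7872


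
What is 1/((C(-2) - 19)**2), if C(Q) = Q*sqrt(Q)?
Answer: (19 + 2*I*sqrt(2))**(-2) ≈ 0.0025925 - 0.00078936*I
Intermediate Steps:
C(Q) = Q**(3/2)
1/((C(-2) - 19)**2) = 1/(((-2)**(3/2) - 19)**2) = 1/((-2*I*sqrt(2) - 19)**2) = 1/((-19 - 2*I*sqrt(2))**2) = (-19 - 2*I*sqrt(2))**(-2)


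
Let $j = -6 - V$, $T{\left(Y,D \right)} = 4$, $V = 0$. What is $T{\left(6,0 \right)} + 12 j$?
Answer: $-68$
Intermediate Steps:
$j = -6$ ($j = -6 - 0 = -6 + 0 = -6$)
$T{\left(6,0 \right)} + 12 j = 4 + 12 \left(-6\right) = 4 - 72 = -68$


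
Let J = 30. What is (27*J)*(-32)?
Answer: -25920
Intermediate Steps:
(27*J)*(-32) = (27*30)*(-32) = 810*(-32) = -25920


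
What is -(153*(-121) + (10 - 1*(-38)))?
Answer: 18465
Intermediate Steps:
-(153*(-121) + (10 - 1*(-38))) = -(-18513 + (10 + 38)) = -(-18513 + 48) = -1*(-18465) = 18465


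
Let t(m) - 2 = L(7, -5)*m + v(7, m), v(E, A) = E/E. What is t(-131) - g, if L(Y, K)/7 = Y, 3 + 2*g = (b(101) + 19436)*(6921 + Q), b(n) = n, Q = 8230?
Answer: -148008958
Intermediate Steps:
g = 148002542 (g = -3/2 + ((101 + 19436)*(6921 + 8230))/2 = -3/2 + (19537*15151)/2 = -3/2 + (½)*296005087 = -3/2 + 296005087/2 = 148002542)
L(Y, K) = 7*Y
v(E, A) = 1
t(m) = 3 + 49*m (t(m) = 2 + ((7*7)*m + 1) = 2 + (49*m + 1) = 2 + (1 + 49*m) = 3 + 49*m)
t(-131) - g = (3 + 49*(-131)) - 1*148002542 = (3 - 6419) - 148002542 = -6416 - 148002542 = -148008958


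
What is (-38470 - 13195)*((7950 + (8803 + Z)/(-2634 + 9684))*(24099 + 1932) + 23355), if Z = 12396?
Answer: -5027655328892509/470 ≈ -1.0697e+13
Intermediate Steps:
(-38470 - 13195)*((7950 + (8803 + Z)/(-2634 + 9684))*(24099 + 1932) + 23355) = (-38470 - 13195)*((7950 + (8803 + 12396)/(-2634 + 9684))*(24099 + 1932) + 23355) = -51665*((7950 + 21199/7050)*26031 + 23355) = -51665*((56068699/7050)*26031 + 23355) = -51665*(486508101223/2350 + 23355) = -51665*486562985473/2350 = -5027655328892509/470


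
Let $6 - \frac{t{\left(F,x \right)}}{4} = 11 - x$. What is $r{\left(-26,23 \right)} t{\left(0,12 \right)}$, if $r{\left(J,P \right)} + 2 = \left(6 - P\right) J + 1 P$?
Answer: $12964$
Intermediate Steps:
$t{\left(F,x \right)} = -20 + 4 x$ ($t{\left(F,x \right)} = 24 - 4 \left(11 - x\right) = 24 + \left(-44 + 4 x\right) = -20 + 4 x$)
$r{\left(J,P \right)} = -2 + P + J \left(6 - P\right)$ ($r{\left(J,P \right)} = -2 + \left(\left(6 - P\right) J + 1 P\right) = -2 + \left(J \left(6 - P\right) + P\right) = -2 + \left(P + J \left(6 - P\right)\right) = -2 + P + J \left(6 - P\right)$)
$r{\left(-26,23 \right)} t{\left(0,12 \right)} = \left(-2 + 23 + 6 \left(-26\right) - \left(-26\right) 23\right) \left(-20 + 4 \cdot 12\right) = \left(-2 + 23 - 156 + 598\right) \left(-20 + 48\right) = 463 \cdot 28 = 12964$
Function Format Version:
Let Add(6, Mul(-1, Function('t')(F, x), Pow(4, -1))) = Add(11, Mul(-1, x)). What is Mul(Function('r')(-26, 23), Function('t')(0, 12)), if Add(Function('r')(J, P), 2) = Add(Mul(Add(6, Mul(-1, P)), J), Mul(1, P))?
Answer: 12964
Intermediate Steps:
Function('t')(F, x) = Add(-20, Mul(4, x)) (Function('t')(F, x) = Add(24, Mul(-4, Add(11, Mul(-1, x)))) = Add(24, Add(-44, Mul(4, x))) = Add(-20, Mul(4, x)))
Function('r')(J, P) = Add(-2, P, Mul(J, Add(6, Mul(-1, P)))) (Function('r')(J, P) = Add(-2, Add(Mul(Add(6, Mul(-1, P)), J), Mul(1, P))) = Add(-2, Add(Mul(J, Add(6, Mul(-1, P))), P)) = Add(-2, Add(P, Mul(J, Add(6, Mul(-1, P))))) = Add(-2, P, Mul(J, Add(6, Mul(-1, P)))))
Mul(Function('r')(-26, 23), Function('t')(0, 12)) = Mul(Add(-2, 23, Mul(6, -26), Mul(-1, -26, 23)), Add(-20, Mul(4, 12))) = Mul(Add(-2, 23, -156, 598), Add(-20, 48)) = Mul(463, 28) = 12964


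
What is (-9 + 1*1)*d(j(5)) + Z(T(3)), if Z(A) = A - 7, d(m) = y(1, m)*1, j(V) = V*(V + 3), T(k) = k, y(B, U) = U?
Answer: -324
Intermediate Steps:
j(V) = V*(3 + V)
d(m) = m (d(m) = m*1 = m)
Z(A) = -7 + A
(-9 + 1*1)*d(j(5)) + Z(T(3)) = (-9 + 1*1)*(5*(3 + 5)) + (-7 + 3) = (-9 + 1)*(5*8) - 4 = -8*40 - 4 = -320 - 4 = -324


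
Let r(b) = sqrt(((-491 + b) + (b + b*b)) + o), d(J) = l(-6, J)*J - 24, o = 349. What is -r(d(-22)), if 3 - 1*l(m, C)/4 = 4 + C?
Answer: -sqrt(3500498) ≈ -1871.0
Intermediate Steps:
l(m, C) = -4 - 4*C (l(m, C) = 12 - 4*(4 + C) = 12 + (-16 - 4*C) = -4 - 4*C)
d(J) = -24 + J*(-4 - 4*J) (d(J) = (-4 - 4*J)*J - 24 = J*(-4 - 4*J) - 24 = -24 + J*(-4 - 4*J))
r(b) = sqrt(-142 + b**2 + 2*b) (r(b) = sqrt(((-491 + b) + (b + b*b)) + 349) = sqrt(((-491 + b) + (b + b**2)) + 349) = sqrt((-491 + b**2 + 2*b) + 349) = sqrt(-142 + b**2 + 2*b))
-r(d(-22)) = -sqrt(-142 + (-24 - 4*(-22)*(1 - 22))**2 + 2*(-24 - 4*(-22)*(1 - 22))) = -sqrt(-142 + (-24 - 4*(-22)*(-21))**2 + 2*(-24 - 4*(-22)*(-21))) = -sqrt(-142 + (-24 - 1848)**2 + 2*(-24 - 1848)) = -sqrt(-142 + (-1872)**2 + 2*(-1872)) = -sqrt(-142 + 3504384 - 3744) = -sqrt(3500498)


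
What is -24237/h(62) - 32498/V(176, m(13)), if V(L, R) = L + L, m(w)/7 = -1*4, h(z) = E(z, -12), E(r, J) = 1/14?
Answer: -59736217/176 ≈ -3.3941e+5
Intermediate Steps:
E(r, J) = 1/14
h(z) = 1/14
m(w) = -28 (m(w) = 7*(-1*4) = 7*(-4) = -28)
V(L, R) = 2*L
-24237/h(62) - 32498/V(176, m(13)) = -24237/1/14 - 32498/(2*176) = -24237*14 - 32498/352 = -339318 - 32498*1/352 = -339318 - 16249/176 = -59736217/176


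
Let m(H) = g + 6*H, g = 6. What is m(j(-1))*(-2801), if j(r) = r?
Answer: 0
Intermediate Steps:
m(H) = 6 + 6*H
m(j(-1))*(-2801) = (6 + 6*(-1))*(-2801) = (6 - 6)*(-2801) = 0*(-2801) = 0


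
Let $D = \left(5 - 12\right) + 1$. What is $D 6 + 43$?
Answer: $7$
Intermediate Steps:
$D = -6$ ($D = -7 + 1 = -6$)
$D 6 + 43 = \left(-6\right) 6 + 43 = -36 + 43 = 7$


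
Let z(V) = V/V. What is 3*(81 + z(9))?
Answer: 246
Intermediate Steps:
z(V) = 1
3*(81 + z(9)) = 3*(81 + 1) = 3*82 = 246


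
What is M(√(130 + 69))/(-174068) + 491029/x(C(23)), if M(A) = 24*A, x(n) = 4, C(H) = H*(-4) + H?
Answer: 491029/4 - 6*√199/43517 ≈ 1.2276e+5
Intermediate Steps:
C(H) = -3*H (C(H) = -4*H + H = -3*H)
M(√(130 + 69))/(-174068) + 491029/x(C(23)) = (24*√(130 + 69))/(-174068) + 491029/4 = (24*√199)*(-1/174068) + 491029*(¼) = -6*√199/43517 + 491029/4 = 491029/4 - 6*√199/43517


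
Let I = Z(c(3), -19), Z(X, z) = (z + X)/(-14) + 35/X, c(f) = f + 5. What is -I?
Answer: -289/56 ≈ -5.1607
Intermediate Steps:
c(f) = 5 + f
Z(X, z) = 35/X - X/14 - z/14 (Z(X, z) = (X + z)*(-1/14) + 35/X = (-X/14 - z/14) + 35/X = 35/X - X/14 - z/14)
I = 289/56 (I = (490 - (5 + 3)*((5 + 3) - 19))/(14*(5 + 3)) = (1/14)*(490 - 1*8*(8 - 19))/8 = (1/14)*(1/8)*(490 - 1*8*(-11)) = (1/14)*(1/8)*(490 + 88) = (1/14)*(1/8)*578 = 289/56 ≈ 5.1607)
-I = -1*289/56 = -289/56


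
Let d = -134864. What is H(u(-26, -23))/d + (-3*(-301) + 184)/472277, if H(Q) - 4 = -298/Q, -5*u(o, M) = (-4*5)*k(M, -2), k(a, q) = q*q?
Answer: 1228033753/509545322624 ≈ 0.0024101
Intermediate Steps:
k(a, q) = q**2
u(o, M) = 16 (u(o, M) = -(-4*5)*(-2)**2/5 = -(-4)*4 = -1/5*(-80) = 16)
H(Q) = 4 - 298/Q
H(u(-26, -23))/d + (-3*(-301) + 184)/472277 = (4 - 298/16)/(-134864) + (-3*(-301) + 184)/472277 = (4 - 298*1/16)*(-1/134864) + (903 + 184)*(1/472277) = (4 - 149/8)*(-1/134864) + 1087*(1/472277) = -117/8*(-1/134864) + 1087/472277 = 117/1078912 + 1087/472277 = 1228033753/509545322624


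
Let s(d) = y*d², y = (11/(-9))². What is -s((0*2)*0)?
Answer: 0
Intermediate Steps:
y = 121/81 (y = (11*(-⅑))² = (-11/9)² = 121/81 ≈ 1.4938)
s(d) = 121*d²/81
-s((0*2)*0) = -121*((0*2)*0)²/81 = -121*(0*0)²/81 = -121*0²/81 = -121*0/81 = -1*0 = 0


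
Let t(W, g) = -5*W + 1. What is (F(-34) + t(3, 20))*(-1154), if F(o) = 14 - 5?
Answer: 5770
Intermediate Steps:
F(o) = 9
t(W, g) = 1 - 5*W
(F(-34) + t(3, 20))*(-1154) = (9 + (1 - 5*3))*(-1154) = (9 + (1 - 15))*(-1154) = (9 - 14)*(-1154) = -5*(-1154) = 5770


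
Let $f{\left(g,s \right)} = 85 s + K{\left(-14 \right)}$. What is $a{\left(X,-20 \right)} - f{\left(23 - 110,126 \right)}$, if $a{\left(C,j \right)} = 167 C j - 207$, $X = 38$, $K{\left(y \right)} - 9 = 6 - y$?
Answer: $-137866$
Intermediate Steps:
$K{\left(y \right)} = 15 - y$ ($K{\left(y \right)} = 9 - \left(-6 + y\right) = 15 - y$)
$f{\left(g,s \right)} = 29 + 85 s$ ($f{\left(g,s \right)} = 85 s + \left(15 - -14\right) = 85 s + \left(15 + 14\right) = 85 s + 29 = 29 + 85 s$)
$a{\left(C,j \right)} = -207 + 167 C j$ ($a{\left(C,j \right)} = 167 C j - 207 = -207 + 167 C j$)
$a{\left(X,-20 \right)} - f{\left(23 - 110,126 \right)} = \left(-207 + 167 \cdot 38 \left(-20\right)\right) - \left(29 + 85 \cdot 126\right) = \left(-207 - 126920\right) - \left(29 + 10710\right) = -127127 - 10739 = -137866$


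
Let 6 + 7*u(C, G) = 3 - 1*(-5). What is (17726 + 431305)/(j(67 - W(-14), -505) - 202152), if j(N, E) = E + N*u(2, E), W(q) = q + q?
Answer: -1047739/472803 ≈ -2.2160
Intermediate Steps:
W(q) = 2*q
u(C, G) = 2/7 (u(C, G) = -6/7 + (3 - 1*(-5))/7 = -6/7 + (3 + 5)/7 = -6/7 + (1/7)*8 = -6/7 + 8/7 = 2/7)
j(N, E) = E + 2*N/7 (j(N, E) = E + N*(2/7) = E + 2*N/7)
(17726 + 431305)/(j(67 - W(-14), -505) - 202152) = (17726 + 431305)/((-505 + 2*(67 - 2*(-14))/7) - 202152) = 449031/((-505 + 2*(67 - 1*(-28))/7) - 202152) = 449031/((-505 + 2*(67 + 28)/7) - 202152) = 449031/((-505 + (2/7)*95) - 202152) = 449031/((-505 + 190/7) - 202152) = 449031/(-3345/7 - 202152) = 449031/(-1418409/7) = 449031*(-7/1418409) = -1047739/472803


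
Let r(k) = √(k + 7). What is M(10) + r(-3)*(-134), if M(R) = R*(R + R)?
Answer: -68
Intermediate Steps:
r(k) = √(7 + k)
M(R) = 2*R² (M(R) = R*(2*R) = 2*R²)
M(10) + r(-3)*(-134) = 2*10² + √(7 - 3)*(-134) = 2*100 + √4*(-134) = 200 + 2*(-134) = 200 - 268 = -68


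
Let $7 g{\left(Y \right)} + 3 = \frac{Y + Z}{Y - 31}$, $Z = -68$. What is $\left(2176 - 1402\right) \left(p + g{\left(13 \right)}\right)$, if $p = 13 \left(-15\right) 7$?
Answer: $- \frac{7395527}{7} \approx -1.0565 \cdot 10^{6}$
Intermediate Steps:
$g{\left(Y \right)} = - \frac{3}{7} + \frac{-68 + Y}{7 \left(-31 + Y\right)}$ ($g{\left(Y \right)} = - \frac{3}{7} + \frac{\left(Y - 68\right) \frac{1}{Y - 31}}{7} = - \frac{3}{7} + \frac{\left(-68 + Y\right) \frac{1}{-31 + Y}}{7} = - \frac{3}{7} + \frac{\frac{1}{-31 + Y} \left(-68 + Y\right)}{7} = - \frac{3}{7} + \frac{-68 + Y}{7 \left(-31 + Y\right)}$)
$p = -1365$ ($p = \left(-195\right) 7 = -1365$)
$\left(2176 - 1402\right) \left(p + g{\left(13 \right)}\right) = \left(2176 - 1402\right) \left(-1365 + \frac{25 - 26}{7 \left(-31 + 13\right)}\right) = 774 \left(-1365 + \frac{25 - 26}{7 \left(-18\right)}\right) = 774 \left(-1365 + \frac{1}{7} \left(- \frac{1}{18}\right) \left(-1\right)\right) = 774 \left(-1365 + \frac{1}{126}\right) = 774 \left(- \frac{171989}{126}\right) = - \frac{7395527}{7}$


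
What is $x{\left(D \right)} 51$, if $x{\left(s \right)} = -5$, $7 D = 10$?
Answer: $-255$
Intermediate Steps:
$D = \frac{10}{7}$ ($D = \frac{1}{7} \cdot 10 = \frac{10}{7} \approx 1.4286$)
$x{\left(D \right)} 51 = \left(-5\right) 51 = -255$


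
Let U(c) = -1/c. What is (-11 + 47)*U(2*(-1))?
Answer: 18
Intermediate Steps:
(-11 + 47)*U(2*(-1)) = (-11 + 47)*(-1/(2*(-1))) = 36*(-1/(-2)) = 36*(-1*(-½)) = 36*(½) = 18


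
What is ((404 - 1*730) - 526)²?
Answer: 725904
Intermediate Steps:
((404 - 1*730) - 526)² = ((404 - 730) - 526)² = (-326 - 526)² = (-852)² = 725904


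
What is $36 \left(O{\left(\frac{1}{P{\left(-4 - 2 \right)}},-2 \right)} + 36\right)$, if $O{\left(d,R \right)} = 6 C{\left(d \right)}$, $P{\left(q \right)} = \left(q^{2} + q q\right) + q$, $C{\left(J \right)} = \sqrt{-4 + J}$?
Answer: $1296 + \frac{36 i \sqrt{17358}}{11} \approx 1296.0 + 431.18 i$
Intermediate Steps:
$P{\left(q \right)} = q + 2 q^{2}$ ($P{\left(q \right)} = \left(q^{2} + q^{2}\right) + q = 2 q^{2} + q = q + 2 q^{2}$)
$O{\left(d,R \right)} = 6 \sqrt{-4 + d}$
$36 \left(O{\left(\frac{1}{P{\left(-4 - 2 \right)}},-2 \right)} + 36\right) = 36 \left(6 \sqrt{-4 + \frac{1}{\left(-4 - 2\right) \left(1 + 2 \left(-4 - 2\right)\right)}} + 36\right) = 36 \left(6 \sqrt{-4 + \frac{1}{\left(-6\right) \left(1 + 2 \left(-6\right)\right)}} + 36\right) = 36 \left(6 \sqrt{-4 + \frac{1}{\left(-6\right) \left(1 - 12\right)}} + 36\right) = 36 \left(6 \sqrt{-4 + \frac{1}{\left(-6\right) \left(-11\right)}} + 36\right) = 36 \left(6 \sqrt{-4 + \frac{1}{66}} + 36\right) = 36 \left(6 \sqrt{- \frac{263}{66}} + 36\right) = 36 \left(6 \frac{i \sqrt{17358}}{66} + 36\right) = 36 \left(\frac{i \sqrt{17358}}{11} + 36\right) = 36 \left(36 + \frac{i \sqrt{17358}}{11}\right) = 1296 + \frac{36 i \sqrt{17358}}{11}$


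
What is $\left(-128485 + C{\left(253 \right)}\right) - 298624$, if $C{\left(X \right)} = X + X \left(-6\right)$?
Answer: $-428374$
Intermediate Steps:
$C{\left(X \right)} = - 5 X$ ($C{\left(X \right)} = X - 6 X = - 5 X$)
$\left(-128485 + C{\left(253 \right)}\right) - 298624 = \left(-128485 - 1265\right) - 298624 = -129750 - 298624 = -428374$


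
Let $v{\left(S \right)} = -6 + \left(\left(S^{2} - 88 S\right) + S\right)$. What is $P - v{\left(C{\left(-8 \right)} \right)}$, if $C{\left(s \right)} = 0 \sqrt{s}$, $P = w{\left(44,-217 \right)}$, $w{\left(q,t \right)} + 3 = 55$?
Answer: $58$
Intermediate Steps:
$w{\left(q,t \right)} = 52$ ($w{\left(q,t \right)} = -3 + 55 = 52$)
$P = 52$
$C{\left(s \right)} = 0$
$v{\left(S \right)} = -6 + S^{2} - 87 S$ ($v{\left(S \right)} = -6 + \left(S^{2} - 87 S\right) = -6 + S^{2} - 87 S$)
$P - v{\left(C{\left(-8 \right)} \right)} = 52 - \left(-6 + 0^{2} - 0\right) = 52 - \left(-6 + 0 + 0\right) = 52 - -6 = 52 + 6 = 58$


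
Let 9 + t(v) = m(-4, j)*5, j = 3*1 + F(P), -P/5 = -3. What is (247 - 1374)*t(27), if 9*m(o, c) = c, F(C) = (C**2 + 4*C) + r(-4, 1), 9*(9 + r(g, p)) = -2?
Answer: -13316632/81 ≈ -1.6440e+5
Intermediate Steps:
r(g, p) = -83/9 (r(g, p) = -9 + (1/9)*(-2) = -9 - 2/9 = -83/9)
P = 15 (P = -5*(-3) = 15)
F(C) = -83/9 + C**2 + 4*C (F(C) = (C**2 + 4*C) - 83/9 = -83/9 + C**2 + 4*C)
j = 2509/9 (j = 3*1 + (-83/9 + 15**2 + 4*15) = 3 + (-83/9 + 225 + 60) = 3 + 2482/9 = 2509/9 ≈ 278.78)
m(o, c) = c/9
t(v) = 11816/81 (t(v) = -9 + ((1/9)*(2509/9))*5 = -9 + (2509/81)*5 = -9 + 12545/81 = 11816/81)
(247 - 1374)*t(27) = (247 - 1374)*(11816/81) = -1127*11816/81 = -13316632/81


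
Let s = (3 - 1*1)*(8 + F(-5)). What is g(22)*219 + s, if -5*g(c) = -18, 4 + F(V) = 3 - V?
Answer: 4062/5 ≈ 812.40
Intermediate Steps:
F(V) = -1 - V (F(V) = -4 + (3 - V) = -1 - V)
g(c) = 18/5 (g(c) = -1/5*(-18) = 18/5)
s = 24 (s = (3 - 1*1)*(8 + (-1 - 1*(-5))) = (3 - 1)*(8 + (-1 + 5)) = 2*(8 + 4) = 2*12 = 24)
g(22)*219 + s = (18/5)*219 + 24 = 3942/5 + 24 = 4062/5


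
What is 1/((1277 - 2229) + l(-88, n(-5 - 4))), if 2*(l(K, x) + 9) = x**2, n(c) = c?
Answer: -2/1841 ≈ -0.0010864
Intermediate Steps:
l(K, x) = -9 + x**2/2
1/((1277 - 2229) + l(-88, n(-5 - 4))) = 1/((1277 - 2229) + (-9 + (-5 - 4)**2/2)) = 1/(-952 + (-9 + (1/2)*(-9)**2)) = 1/(-952 + (-9 + (1/2)*81)) = 1/(-952 + (-9 + 81/2)) = 1/(-952 + 63/2) = 1/(-1841/2) = -2/1841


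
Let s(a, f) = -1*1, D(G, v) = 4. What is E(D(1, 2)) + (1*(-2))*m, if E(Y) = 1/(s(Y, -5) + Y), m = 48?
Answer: -287/3 ≈ -95.667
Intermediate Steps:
s(a, f) = -1
E(Y) = 1/(-1 + Y)
E(D(1, 2)) + (1*(-2))*m = 1/(-1 + 4) + (1*(-2))*48 = 1/3 - 2*48 = 1/3 - 96 = -287/3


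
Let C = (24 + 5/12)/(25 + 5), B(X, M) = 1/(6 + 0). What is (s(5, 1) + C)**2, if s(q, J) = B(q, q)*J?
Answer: 124609/129600 ≈ 0.96149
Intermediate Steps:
B(X, M) = 1/6
s(q, J) = J/6
C = 293/360 (C = (24 + 5*(1/12))/30 = (24 + 5/12)*(1/30) = (293/12)*(1/30) = 293/360 ≈ 0.81389)
(s(5, 1) + C)**2 = ((1/6)*1 + 293/360)**2 = (1/6 + 293/360)**2 = (353/360)**2 = 124609/129600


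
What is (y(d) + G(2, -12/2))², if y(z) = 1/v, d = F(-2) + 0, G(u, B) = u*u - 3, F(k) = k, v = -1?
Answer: 0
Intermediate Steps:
G(u, B) = -3 + u² (G(u, B) = u² - 3 = -3 + u²)
d = -2 (d = -2 + 0 = -2)
y(z) = -1 (y(z) = 1/(-1) = -1)
(y(d) + G(2, -12/2))² = (-1 + (-3 + 2²))² = (-1 + (-3 + 4))² = (-1 + 1)² = 0² = 0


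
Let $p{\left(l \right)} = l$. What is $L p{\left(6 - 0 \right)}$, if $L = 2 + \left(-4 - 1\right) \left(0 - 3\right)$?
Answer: $102$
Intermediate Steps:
$L = 17$ ($L = 2 - -15 = 2 + 15 = 17$)
$L p{\left(6 - 0 \right)} = 17 \left(6 - 0\right) = 17 \left(6 + 0\right) = 17 \cdot 6 = 102$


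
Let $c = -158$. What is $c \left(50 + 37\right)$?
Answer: $-13746$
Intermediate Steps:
$c \left(50 + 37\right) = - 158 \left(50 + 37\right) = \left(-158\right) 87 = -13746$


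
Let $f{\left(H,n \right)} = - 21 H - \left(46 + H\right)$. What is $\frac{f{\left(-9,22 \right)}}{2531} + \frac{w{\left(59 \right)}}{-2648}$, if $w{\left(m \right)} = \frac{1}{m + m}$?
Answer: $\frac{47491997}{790846384} \approx 0.060052$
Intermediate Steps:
$f{\left(H,n \right)} = -46 - 22 H$
$w{\left(m \right)} = \frac{1}{2 m}$
$\frac{f{\left(-9,22 \right)}}{2531} + \frac{w{\left(59 \right)}}{-2648} = \frac{-46 - -198}{2531} + \frac{\frac{1}{2} \cdot \frac{1}{59}}{-2648} = \left(-46 + 198\right) \frac{1}{2531} + \frac{1}{2} \cdot \frac{1}{59} \left(- \frac{1}{2648}\right) = 152 \cdot \frac{1}{2531} + \frac{1}{118} \left(- \frac{1}{2648}\right) = \frac{152}{2531} - \frac{1}{312464} = \frac{47491997}{790846384}$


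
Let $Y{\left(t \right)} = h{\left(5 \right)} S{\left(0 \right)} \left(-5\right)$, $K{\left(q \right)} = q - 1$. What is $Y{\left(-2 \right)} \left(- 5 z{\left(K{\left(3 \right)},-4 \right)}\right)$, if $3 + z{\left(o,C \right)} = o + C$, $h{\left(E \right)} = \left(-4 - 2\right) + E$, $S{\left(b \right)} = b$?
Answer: $0$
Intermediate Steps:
$h{\left(E \right)} = -6 + E$
$K{\left(q \right)} = -1 + q$
$z{\left(o,C \right)} = -3 + C + o$ ($z{\left(o,C \right)} = -3 + \left(o + C\right) = -3 + \left(C + o\right) = -3 + C + o$)
$Y{\left(t \right)} = 0$ ($Y{\left(t \right)} = \left(-6 + 5\right) 0 \left(-5\right) = \left(-1\right) 0 \left(-5\right) = 0 \left(-5\right) = 0$)
$Y{\left(-2 \right)} \left(- 5 z{\left(K{\left(3 \right)},-4 \right)}\right) = 0 \left(- 5 \left(-3 - 4 + \left(-1 + 3\right)\right)\right) = 0 \left(- 5 \left(-3 - 4 + 2\right)\right) = 0 \left(\left(-5\right) \left(-5\right)\right) = 0 \cdot 25 = 0$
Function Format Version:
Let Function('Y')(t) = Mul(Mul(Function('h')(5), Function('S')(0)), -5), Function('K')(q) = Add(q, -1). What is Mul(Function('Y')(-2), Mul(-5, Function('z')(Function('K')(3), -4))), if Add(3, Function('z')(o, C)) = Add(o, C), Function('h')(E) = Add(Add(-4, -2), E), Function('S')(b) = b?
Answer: 0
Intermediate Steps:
Function('h')(E) = Add(-6, E)
Function('K')(q) = Add(-1, q)
Function('z')(o, C) = Add(-3, C, o) (Function('z')(o, C) = Add(-3, Add(o, C)) = Add(-3, Add(C, o)) = Add(-3, C, o))
Function('Y')(t) = 0 (Function('Y')(t) = Mul(Mul(Add(-6, 5), 0), -5) = Mul(Mul(-1, 0), -5) = Mul(0, -5) = 0)
Mul(Function('Y')(-2), Mul(-5, Function('z')(Function('K')(3), -4))) = Mul(0, Mul(-5, Add(-3, -4, Add(-1, 3)))) = Mul(0, Mul(-5, Add(-3, -4, 2))) = Mul(0, Mul(-5, -5)) = Mul(0, 25) = 0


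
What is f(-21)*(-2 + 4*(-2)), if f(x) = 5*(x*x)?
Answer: -22050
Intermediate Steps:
f(x) = 5*x²
f(-21)*(-2 + 4*(-2)) = (5*(-21)²)*(-2 + 4*(-2)) = (5*441)*(-2 - 8) = 2205*(-10) = -22050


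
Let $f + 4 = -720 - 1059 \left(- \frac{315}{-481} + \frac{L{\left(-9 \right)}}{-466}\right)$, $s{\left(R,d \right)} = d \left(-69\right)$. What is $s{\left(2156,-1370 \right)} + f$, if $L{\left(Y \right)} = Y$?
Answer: $\frac{20866204655}{224146} \approx 93092.0$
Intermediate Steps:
$s{\left(R,d \right)} = - 69 d$
$f = - \frac{322316725}{224146}$ ($f = -4 - \left(720 + 1059 \left(- \frac{315}{-481} - \frac{9}{-466}\right)\right) = -4 - \left(720 + 1059 \left(\left(-315\right) \left(- \frac{1}{481}\right) - - \frac{9}{466}\right)\right) = -4 - \left(720 + 1059 \left(\frac{315}{481} + \frac{9}{466}\right)\right) = -4 - \frac{321420141}{224146} = - \frac{322316725}{224146} \approx -1438.0$)
$s{\left(2156,-1370 \right)} + f = \left(-69\right) \left(-1370\right) - \frac{322316725}{224146} = 94530 - \frac{322316725}{224146} = \frac{20866204655}{224146}$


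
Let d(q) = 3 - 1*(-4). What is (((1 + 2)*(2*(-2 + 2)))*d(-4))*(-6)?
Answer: 0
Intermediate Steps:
d(q) = 7 (d(q) = 3 + 4 = 7)
(((1 + 2)*(2*(-2 + 2)))*d(-4))*(-6) = (((1 + 2)*(2*(-2 + 2)))*7)*(-6) = ((3*(2*0))*7)*(-6) = ((3*0)*7)*(-6) = (0*7)*(-6) = 0*(-6) = 0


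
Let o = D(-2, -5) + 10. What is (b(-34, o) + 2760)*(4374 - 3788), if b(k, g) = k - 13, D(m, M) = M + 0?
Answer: 1589818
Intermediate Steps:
D(m, M) = M
o = 5 (o = -5 + 10 = 5)
b(k, g) = -13 + k
(b(-34, o) + 2760)*(4374 - 3788) = ((-13 - 34) + 2760)*(4374 - 3788) = (-47 + 2760)*586 = 2713*586 = 1589818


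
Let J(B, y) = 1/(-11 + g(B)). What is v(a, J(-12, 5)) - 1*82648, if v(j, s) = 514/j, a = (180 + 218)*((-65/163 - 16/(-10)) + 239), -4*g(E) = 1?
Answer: -3219720901873/38957036 ≈ -82648.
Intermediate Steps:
g(E) = -1/4 (g(E) = -1/4*1 = -1/4)
a = 77914072/815 (a = 398*((-65*1/163 - 16*(-1/10)) + 239) = 398*((-65/163 + 8/5) + 239) = 398*(979/815 + 239) = 398*(195764/815) = 77914072/815 ≈ 95600.)
J(B, y) = -4/45 (J(B, y) = 1/(-11 - 1/4) = 1/(-45/4) = -4/45)
v(a, J(-12, 5)) - 1*82648 = 514/(77914072/815) - 1*82648 = 514*(815/77914072) - 82648 = 209455/38957036 - 82648 = -3219720901873/38957036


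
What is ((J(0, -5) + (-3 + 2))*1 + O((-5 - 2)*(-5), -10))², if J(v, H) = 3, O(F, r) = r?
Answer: 64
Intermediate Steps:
((J(0, -5) + (-3 + 2))*1 + O((-5 - 2)*(-5), -10))² = ((3 + (-3 + 2))*1 - 10)² = ((3 - 1)*1 - 10)² = (2*1 - 10)² = (2 - 10)² = (-8)² = 64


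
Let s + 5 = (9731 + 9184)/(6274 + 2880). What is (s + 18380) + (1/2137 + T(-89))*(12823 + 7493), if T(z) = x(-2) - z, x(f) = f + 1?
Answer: 35332955245953/19562098 ≈ 1.8062e+6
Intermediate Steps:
x(f) = 1 + f
s = -26855/9154 (s = -5 + (9731 + 9184)/(6274 + 2880) = -5 + 18915/9154 = -26855/9154 ≈ -2.9337)
T(z) = -1 - z (T(z) = (1 - 2) - z = -1 - z)
(s + 18380) + (1/2137 + T(-89))*(12823 + 7493) = (-26855/9154 + 18380) + (1/2137 + (-1 - 1*(-89)))*(12823 + 7493) = 168223665/9154 + (1/2137 + (-1 + 89))*20316 = 168223665/9154 + (1/2137 + 88)*20316 = 168223665/9154 + (188057/2137)*20316 = 168223665/9154 + 3820566012/2137 = 35332955245953/19562098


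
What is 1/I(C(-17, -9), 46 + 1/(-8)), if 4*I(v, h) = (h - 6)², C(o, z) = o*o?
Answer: 256/101761 ≈ 0.0025157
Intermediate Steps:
C(o, z) = o²
I(v, h) = (-6 + h)²/4 (I(v, h) = (h - 6)²/4 = (-6 + h)²/4)
1/I(C(-17, -9), 46 + 1/(-8)) = 1/((-6 + (46 + 1/(-8)))²/4) = 1/((-6 + (46 - ⅛))²/4) = 1/((-6 + 367/8)²/4) = 1/((319/8)²/4) = 1/((¼)*(101761/64)) = 1/(101761/256) = 256/101761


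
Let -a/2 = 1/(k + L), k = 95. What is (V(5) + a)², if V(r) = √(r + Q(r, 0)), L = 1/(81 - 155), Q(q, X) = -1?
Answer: 193488100/49406841 ≈ 3.9162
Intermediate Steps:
L = -1/74 (L = 1/(-74) = -1/74 ≈ -0.013514)
V(r) = √(-1 + r) (V(r) = √(r - 1) = √(-1 + r))
a = -148/7029 (a = -2/(95 - 1/74) = -2/7029/74 = -2*74/7029 = -148/7029 ≈ -0.021056)
(V(5) + a)² = (√(-1 + 5) - 148/7029)² = (√4 - 148/7029)² = (2 - 148/7029)² = (13910/7029)² = 193488100/49406841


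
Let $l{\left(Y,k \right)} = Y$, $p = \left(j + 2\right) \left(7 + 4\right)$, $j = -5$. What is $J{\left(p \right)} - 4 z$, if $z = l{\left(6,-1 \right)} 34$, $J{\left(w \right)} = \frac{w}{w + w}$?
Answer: $- \frac{1631}{2} \approx -815.5$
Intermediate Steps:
$p = -33$ ($p = \left(-5 + 2\right) \left(7 + 4\right) = \left(-3\right) 11 = -33$)
$J{\left(w \right)} = \frac{1}{2}$ ($J{\left(w \right)} = \frac{w}{2 w} = w \frac{1}{2 w} = \frac{1}{2}$)
$z = 204$ ($z = 6 \cdot 34 = 204$)
$J{\left(p \right)} - 4 z = \frac{1}{2} - 816 = - \frac{1631}{2}$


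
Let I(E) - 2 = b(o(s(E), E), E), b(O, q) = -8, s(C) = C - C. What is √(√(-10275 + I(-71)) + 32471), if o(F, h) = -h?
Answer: √(32471 + I*√10281) ≈ 180.2 + 0.2813*I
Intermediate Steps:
s(C) = 0
I(E) = -6 (I(E) = 2 - 8 = -6)
√(√(-10275 + I(-71)) + 32471) = √(√(-10275 - 6) + 32471) = √(√(-10281) + 32471) = √(I*√10281 + 32471) = √(32471 + I*√10281)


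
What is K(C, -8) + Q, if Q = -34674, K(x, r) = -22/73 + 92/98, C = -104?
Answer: -124026618/3577 ≈ -34673.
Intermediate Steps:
K(x, r) = 2280/3577 (K(x, r) = -22*1/73 + 92*(1/98) = -22/73 + 46/49 = 2280/3577)
K(C, -8) + Q = 2280/3577 - 34674 = -124026618/3577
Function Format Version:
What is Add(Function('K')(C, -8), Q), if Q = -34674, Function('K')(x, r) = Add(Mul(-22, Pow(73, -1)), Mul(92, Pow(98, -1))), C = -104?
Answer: Rational(-124026618, 3577) ≈ -34673.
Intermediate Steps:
Function('K')(x, r) = Rational(2280, 3577) (Function('K')(x, r) = Add(Mul(-22, Rational(1, 73)), Mul(92, Rational(1, 98))) = Add(Rational(-22, 73), Rational(46, 49)) = Rational(2280, 3577))
Add(Function('K')(C, -8), Q) = Add(Rational(2280, 3577), -34674) = Rational(-124026618, 3577)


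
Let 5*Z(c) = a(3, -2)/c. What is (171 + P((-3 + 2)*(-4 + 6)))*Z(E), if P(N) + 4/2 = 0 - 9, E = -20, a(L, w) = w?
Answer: 16/5 ≈ 3.2000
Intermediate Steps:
P(N) = -11 (P(N) = -2 + (0 - 9) = -2 - 9 = -11)
Z(c) = -2/(5*c) (Z(c) = (-2/c)/5 = -2/(5*c))
(171 + P((-3 + 2)*(-4 + 6)))*Z(E) = (171 - 11)*(-⅖/(-20)) = 160*(-⅖*(-1/20)) = 160*(1/50) = 16/5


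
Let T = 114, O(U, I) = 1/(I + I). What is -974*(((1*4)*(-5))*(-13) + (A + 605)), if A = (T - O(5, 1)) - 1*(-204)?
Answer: -1151755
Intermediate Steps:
O(U, I) = 1/(2*I)
A = 635/2 (A = (114 - 1/(2*1)) - 1*(-204) = (114 - 1/2) + 204 = (114 - 1*½) + 204 = (114 - ½) + 204 = 227/2 + 204 = 635/2 ≈ 317.50)
-974*(((1*4)*(-5))*(-13) + (A + 605)) = -974*(((1*4)*(-5))*(-13) + (635/2 + 605)) = -974*((4*(-5))*(-13) + 1845/2) = -974*(-20*(-13) + 1845/2) = -974*(260 + 1845/2) = -974*2365/2 = -1151755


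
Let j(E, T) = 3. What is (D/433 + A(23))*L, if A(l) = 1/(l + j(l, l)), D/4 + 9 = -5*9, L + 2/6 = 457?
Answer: -3550355/16887 ≈ -210.24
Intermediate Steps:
L = 1370/3 (L = -1/3 + 457 = 1370/3 ≈ 456.67)
D = -216 (D = -36 + 4*(-5*9) = -36 + 4*(-45) = -36 - 180 = -216)
A(l) = 1/(3 + l) (A(l) = 1/(l + 3) = 1/(3 + l))
(D/433 + A(23))*L = (-216/433 + 1/(3 + 23))*(1370/3) = (-216*1/433 + 1/26)*(1370/3) = (-216/433 + 1/26)*(1370/3) = -5183/11258*1370/3 = -3550355/16887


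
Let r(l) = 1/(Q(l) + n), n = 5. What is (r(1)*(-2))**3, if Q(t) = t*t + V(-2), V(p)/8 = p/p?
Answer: -1/343 ≈ -0.0029155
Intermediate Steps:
V(p) = 8 (V(p) = 8*(p/p) = 8*1 = 8)
Q(t) = 8 + t**2 (Q(t) = t*t + 8 = t**2 + 8 = 8 + t**2)
r(l) = 1/(13 + l**2) (r(l) = 1/((8 + l**2) + 5) = 1/(13 + l**2))
(r(1)*(-2))**3 = (-2/(13 + 1**2))**3 = (-2/(13 + 1))**3 = (-2/14)**3 = ((1/14)*(-2))**3 = (-1/7)**3 = -1/343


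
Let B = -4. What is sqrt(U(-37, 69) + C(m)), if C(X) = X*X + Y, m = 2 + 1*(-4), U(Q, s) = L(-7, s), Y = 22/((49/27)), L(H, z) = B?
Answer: 3*sqrt(66)/7 ≈ 3.4817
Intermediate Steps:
L(H, z) = -4
Y = 594/49 (Y = 22/((49*(1/27))) = 22/(49/27) = 22*(27/49) = 594/49 ≈ 12.122)
U(Q, s) = -4
m = -2 (m = 2 - 4 = -2)
C(X) = 594/49 + X**2 (C(X) = X*X + 594/49 = X**2 + 594/49 = 594/49 + X**2)
sqrt(U(-37, 69) + C(m)) = sqrt(-4 + (594/49 + (-2)**2)) = sqrt(-4 + (594/49 + 4)) = sqrt(-4 + 790/49) = sqrt(594/49) = 3*sqrt(66)/7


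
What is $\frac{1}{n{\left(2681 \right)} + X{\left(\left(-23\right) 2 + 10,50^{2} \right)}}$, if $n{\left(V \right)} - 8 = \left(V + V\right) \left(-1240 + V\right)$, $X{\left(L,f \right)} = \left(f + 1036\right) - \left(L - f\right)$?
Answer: $\frac{1}{7732722} \approx 1.2932 \cdot 10^{-7}$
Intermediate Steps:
$X{\left(L,f \right)} = 1036 - L + 2 f$ ($X{\left(L,f \right)} = \left(1036 + f\right) - \left(L - f\right) = 1036 - L + 2 f$)
$n{\left(V \right)} = 8 + 2 V \left(-1240 + V\right)$ ($n{\left(V \right)} = 8 + \left(V + V\right) \left(-1240 + V\right) = 8 + 2 V \left(-1240 + V\right)$)
$\frac{1}{n{\left(2681 \right)} + X{\left(\left(-23\right) 2 + 10,50^{2} \right)}} = \frac{1}{\left(8 - 6648880 + 2 \cdot 2681^{2}\right) + \left(1036 - \left(\left(-23\right) 2 + 10\right) + 2 \cdot 50^{2}\right)} = \frac{1}{\left(8 - 6648880 + 2 \cdot 7187761\right) + \left(1036 - \left(-46 + 10\right) + 2 \cdot 2500\right)} = \frac{1}{\left(8 - 6648880 + 14375522\right) + \left(1036 - -36 + 5000\right)} = \frac{1}{7726650 + \left(1036 + 36 + 5000\right)} = \frac{1}{7726650 + 6072} = \frac{1}{7732722}$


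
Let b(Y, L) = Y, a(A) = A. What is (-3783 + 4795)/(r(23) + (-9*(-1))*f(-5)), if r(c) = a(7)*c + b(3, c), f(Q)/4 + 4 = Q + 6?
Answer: 253/14 ≈ 18.071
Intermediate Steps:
f(Q) = 8 + 4*Q (f(Q) = -16 + 4*(Q + 6) = -16 + 4*(6 + Q) = -16 + (24 + 4*Q) = 8 + 4*Q)
r(c) = 3 + 7*c (r(c) = 7*c + 3 = 3 + 7*c)
(-3783 + 4795)/(r(23) + (-9*(-1))*f(-5)) = (-3783 + 4795)/((3 + 7*23) + (-9*(-1))*(8 + 4*(-5))) = 1012/((3 + 161) + 9*(8 - 20)) = 1012/(164 + 9*(-12)) = 1012/(164 - 108) = 1012/56 = 1012*(1/56) = 253/14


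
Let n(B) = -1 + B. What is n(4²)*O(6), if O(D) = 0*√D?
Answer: 0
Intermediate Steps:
O(D) = 0
n(4²)*O(6) = (-1 + 4²)*0 = (-1 + 16)*0 = 15*0 = 0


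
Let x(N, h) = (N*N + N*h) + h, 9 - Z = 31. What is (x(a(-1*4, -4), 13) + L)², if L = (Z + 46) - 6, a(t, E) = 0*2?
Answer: 961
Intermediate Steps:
Z = -22 (Z = 9 - 1*31 = 9 - 31 = -22)
a(t, E) = 0
x(N, h) = h + N² + N*h (x(N, h) = (N² + N*h) + h = h + N² + N*h)
L = 18 (L = (-22 + 46) - 6 = 24 - 6 = 18)
(x(a(-1*4, -4), 13) + L)² = ((13 + 0² + 0*13) + 18)² = ((13 + 0 + 0) + 18)² = (13 + 18)² = 31² = 961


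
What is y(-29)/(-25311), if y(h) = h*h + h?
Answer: -812/25311 ≈ -0.032081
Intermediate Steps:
y(h) = h + h² (y(h) = h² + h = h + h²)
y(-29)/(-25311) = -29*(1 - 29)/(-25311) = -29*(-28)*(-1/25311) = 812*(-1/25311) = -812/25311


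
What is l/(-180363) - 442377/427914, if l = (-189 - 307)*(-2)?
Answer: -8912548171/8575539198 ≈ -1.0393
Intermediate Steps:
l = 992 (l = -496*(-2) = 992)
l/(-180363) - 442377/427914 = 992/(-180363) - 442377/427914 = 992*(-1/180363) - 442377*1/427914 = -992/180363 - 49153/47546 = -8912548171/8575539198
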